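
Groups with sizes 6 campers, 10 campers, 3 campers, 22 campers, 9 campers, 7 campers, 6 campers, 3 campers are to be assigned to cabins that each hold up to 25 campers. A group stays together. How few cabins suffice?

Total = 22 + 10 + 9 + 7 + 6 + 6 + 3 + 3 = 66 campers.
Lower bound: ⌈66/25⌉ = 3 cabins.
A packing using 3 cabins:
  cabin 1: 22 + 3 = 25
  cabin 2: 10 + 9 + 6 = 25
  cabin 3: 7 + 6 + 3 = 16
This matches the lower bound, so 3 is optimal.

3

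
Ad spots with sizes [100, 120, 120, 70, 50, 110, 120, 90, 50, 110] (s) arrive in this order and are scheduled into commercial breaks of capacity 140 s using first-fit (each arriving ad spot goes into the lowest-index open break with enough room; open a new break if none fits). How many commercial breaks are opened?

  100 → break 1 (new)  [load 100/140]
  120 → break 2 (new)  [load 120/140]
  120 → break 3 (new)  [load 120/140]
  70 → break 4 (new)  [load 70/140]
  50 → break 4  [load 120/140]
  110 → break 5 (new)  [load 110/140]
  120 → break 6 (new)  [load 120/140]
  90 → break 7 (new)  [load 90/140]
  50 → break 7  [load 140/140]
  110 → break 8 (new)  [load 110/140]
8 commercial breaks opened.

8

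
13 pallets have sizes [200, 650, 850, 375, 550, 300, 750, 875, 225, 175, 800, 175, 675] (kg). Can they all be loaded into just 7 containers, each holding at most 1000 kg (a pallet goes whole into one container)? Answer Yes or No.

A valid assignment using 7 containers:
  container 1: 875 = 875
  container 2: 850 = 850
  container 3: 800 + 200 = 1000
  container 4: 750 + 225 = 975
  container 5: 675 + 300 = 975
  container 6: 650 + 175 + 175 = 1000
  container 7: 550 + 375 = 925
Every load is within 1000 kg, so 7 containers suffice.

Yes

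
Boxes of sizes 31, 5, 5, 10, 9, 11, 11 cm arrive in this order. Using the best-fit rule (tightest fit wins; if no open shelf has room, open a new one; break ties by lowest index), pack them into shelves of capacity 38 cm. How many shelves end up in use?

  31 → shelf 1 (new)  [load 31/38]
  5 → shelf 1  [load 36/38]
  5 → shelf 2 (new)  [load 5/38]
  10 → shelf 2  [load 15/38]
  9 → shelf 2  [load 24/38]
  11 → shelf 2  [load 35/38]
  11 → shelf 3 (new)  [load 11/38]
3 shelves opened.

3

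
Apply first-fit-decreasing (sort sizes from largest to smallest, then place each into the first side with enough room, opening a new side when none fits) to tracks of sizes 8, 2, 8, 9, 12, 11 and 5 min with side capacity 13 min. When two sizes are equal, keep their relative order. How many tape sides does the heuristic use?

Sorted descending: 12, 11, 9, 8, 8, 5, 2.
  12 → side 1 (new)  [load 12/13]
  11 → side 2 (new)  [load 11/13]
  9 → side 3 (new)  [load 9/13]
  8 → side 4 (new)  [load 8/13]
  8 → side 5 (new)  [load 8/13]
  5 → side 4  [load 13/13]
  2 → side 2  [load 13/13]
5 tape sides opened.

5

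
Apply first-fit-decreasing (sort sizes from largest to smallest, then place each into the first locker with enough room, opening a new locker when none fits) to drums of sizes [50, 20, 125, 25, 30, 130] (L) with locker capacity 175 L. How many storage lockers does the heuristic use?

Sorted descending: 130, 125, 50, 30, 25, 20.
  130 → locker 1 (new)  [load 130/175]
  125 → locker 2 (new)  [load 125/175]
  50 → locker 2  [load 175/175]
  30 → locker 1  [load 160/175]
  25 → locker 3 (new)  [load 25/175]
  20 → locker 3  [load 45/175]
3 storage lockers opened.

3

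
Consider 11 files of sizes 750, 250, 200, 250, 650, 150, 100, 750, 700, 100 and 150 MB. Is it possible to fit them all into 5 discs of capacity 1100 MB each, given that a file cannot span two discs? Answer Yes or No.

A valid assignment using 4 discs:
  disc 1: 750 + 250 + 100 = 1100
  disc 2: 750 + 250 + 100 = 1100
  disc 3: 700 + 200 + 150 = 1050
  disc 4: 650 + 150 = 800
That uses only 4 ≤ 5, so 5 discs are enough.

Yes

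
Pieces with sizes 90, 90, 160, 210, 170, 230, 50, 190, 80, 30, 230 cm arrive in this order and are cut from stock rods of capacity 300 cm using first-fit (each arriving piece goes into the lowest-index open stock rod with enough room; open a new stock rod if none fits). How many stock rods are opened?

  90 → stock rod 1 (new)  [load 90/300]
  90 → stock rod 1  [load 180/300]
  160 → stock rod 2 (new)  [load 160/300]
  210 → stock rod 3 (new)  [load 210/300]
  170 → stock rod 4 (new)  [load 170/300]
  230 → stock rod 5 (new)  [load 230/300]
  50 → stock rod 1  [load 230/300]
  190 → stock rod 6 (new)  [load 190/300]
  80 → stock rod 2  [load 240/300]
  30 → stock rod 1  [load 260/300]
  230 → stock rod 7 (new)  [load 230/300]
7 stock rods opened.

7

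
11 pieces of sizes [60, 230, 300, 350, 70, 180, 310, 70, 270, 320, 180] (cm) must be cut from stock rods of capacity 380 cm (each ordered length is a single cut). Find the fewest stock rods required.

7

Total = 350 + 320 + 310 + 300 + 270 + 230 + 180 + 180 + 70 + 70 + 60 = 2340 cm.
Lower bound: ⌈2340/380⌉ = 7 stock rods.
A packing using 7 stock rods:
  stock rod 1: 350 = 350
  stock rod 2: 320 + 60 = 380
  stock rod 3: 310 + 70 = 380
  stock rod 4: 300 + 70 = 370
  stock rod 5: 270 = 270
  stock rod 6: 230 = 230
  stock rod 7: 180 + 180 = 360
This matches the lower bound, so 7 is optimal.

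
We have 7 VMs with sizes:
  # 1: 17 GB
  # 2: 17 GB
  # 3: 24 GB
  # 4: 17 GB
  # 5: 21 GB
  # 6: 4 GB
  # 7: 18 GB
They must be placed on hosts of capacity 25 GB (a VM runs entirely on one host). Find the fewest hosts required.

6

Total = 24 + 21 + 18 + 17 + 17 + 17 + 4 = 118 GB.
Lower bound: ⌈118/25⌉ = 5 hosts.
Also, 6 VMs each exceed 25/2 GB, and no two of those can share a host, so at least 6 hosts are needed.
A packing using 6 hosts:
  host 1: 24 = 24
  host 2: 21 + 4 = 25
  host 3: 18 = 18
  host 4: 17 = 17
  host 5: 17 = 17
  host 6: 17 = 17
This matches the lower bound, so 6 is optimal.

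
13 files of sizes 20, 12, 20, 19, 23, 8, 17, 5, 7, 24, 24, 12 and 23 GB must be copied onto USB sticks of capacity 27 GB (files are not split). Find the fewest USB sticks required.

9

Total = 24 + 24 + 23 + 23 + 20 + 20 + 19 + 17 + 12 + 12 + 8 + 7 + 5 = 214 GB.
Lower bound: ⌈214/27⌉ = 8 USB sticks.
A packing using 9 USB sticks:
  USB stick 1: 24 = 24
  USB stick 2: 24 = 24
  USB stick 3: 23 = 23
  USB stick 4: 23 = 23
  USB stick 5: 20 + 7 = 27
  USB stick 6: 20 + 5 = 25
  USB stick 7: 19 + 8 = 27
  USB stick 8: 17 = 17
  USB stick 9: 12 + 12 = 24
No arrangement into 8 USB sticks stays within capacity, so 9 is optimal.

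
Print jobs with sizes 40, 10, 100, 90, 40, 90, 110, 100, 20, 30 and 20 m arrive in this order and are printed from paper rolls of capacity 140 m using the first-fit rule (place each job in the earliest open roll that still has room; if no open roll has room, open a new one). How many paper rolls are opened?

  40 → roll 1 (new)  [load 40/140]
  10 → roll 1  [load 50/140]
  100 → roll 2 (new)  [load 100/140]
  90 → roll 1  [load 140/140]
  40 → roll 2  [load 140/140]
  90 → roll 3 (new)  [load 90/140]
  110 → roll 4 (new)  [load 110/140]
  100 → roll 5 (new)  [load 100/140]
  20 → roll 3  [load 110/140]
  30 → roll 3  [load 140/140]
  20 → roll 4  [load 130/140]
5 paper rolls opened.

5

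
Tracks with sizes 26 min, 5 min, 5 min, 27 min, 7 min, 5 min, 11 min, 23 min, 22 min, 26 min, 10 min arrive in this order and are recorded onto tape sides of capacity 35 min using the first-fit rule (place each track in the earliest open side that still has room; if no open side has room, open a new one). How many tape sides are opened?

  26 → side 1 (new)  [load 26/35]
  5 → side 1  [load 31/35]
  5 → side 2 (new)  [load 5/35]
  27 → side 2  [load 32/35]
  7 → side 3 (new)  [load 7/35]
  5 → side 3  [load 12/35]
  11 → side 3  [load 23/35]
  23 → side 4 (new)  [load 23/35]
  22 → side 5 (new)  [load 22/35]
  26 → side 6 (new)  [load 26/35]
  10 → side 3  [load 33/35]
6 tape sides opened.

6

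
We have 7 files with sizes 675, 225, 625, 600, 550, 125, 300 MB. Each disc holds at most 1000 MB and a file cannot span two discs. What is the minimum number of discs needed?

Total = 675 + 625 + 600 + 550 + 300 + 225 + 125 = 3100 MB.
Lower bound: ⌈3100/1000⌉ = 4 discs.
A packing using 4 discs:
  disc 1: 675 + 300 = 975
  disc 2: 625 + 225 + 125 = 975
  disc 3: 600 = 600
  disc 4: 550 = 550
This matches the lower bound, so 4 is optimal.

4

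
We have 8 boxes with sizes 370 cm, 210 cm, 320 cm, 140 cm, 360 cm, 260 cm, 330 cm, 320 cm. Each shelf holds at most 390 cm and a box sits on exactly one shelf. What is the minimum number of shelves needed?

Total = 370 + 360 + 330 + 320 + 320 + 260 + 210 + 140 = 2310 cm.
Lower bound: ⌈2310/390⌉ = 6 shelves.
Also, 7 boxes each exceed 195 cm, and no two of those can share a shelf, so at least 7 shelves are needed.
A packing using 7 shelves:
  shelf 1: 370 = 370
  shelf 2: 360 = 360
  shelf 3: 330 = 330
  shelf 4: 320 = 320
  shelf 5: 320 = 320
  shelf 6: 260 = 260
  shelf 7: 210 + 140 = 350
This matches the lower bound, so 7 is optimal.

7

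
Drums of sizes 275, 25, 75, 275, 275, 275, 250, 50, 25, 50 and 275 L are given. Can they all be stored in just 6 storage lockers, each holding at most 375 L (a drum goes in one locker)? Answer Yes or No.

A valid assignment using 6 storage lockers:
  locker 1: 275 + 75 + 25 = 375
  locker 2: 275 + 50 + 50 = 375
  locker 3: 275 + 25 = 300
  locker 4: 275 = 275
  locker 5: 275 = 275
  locker 6: 250 = 250
Every load is within 375 L, so 6 storage lockers suffice.

Yes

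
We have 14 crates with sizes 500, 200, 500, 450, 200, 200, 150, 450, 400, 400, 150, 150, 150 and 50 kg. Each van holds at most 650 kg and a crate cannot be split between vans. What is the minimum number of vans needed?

7

Total = 500 + 500 + 450 + 450 + 400 + 400 + 200 + 200 + 200 + 150 + 150 + 150 + 150 + 50 = 3950 kg.
Lower bound: ⌈3950/650⌉ = 7 vans.
A packing using 7 vans:
  van 1: 500 + 150 = 650
  van 2: 500 + 150 = 650
  van 3: 450 + 200 = 650
  van 4: 450 + 200 = 650
  van 5: 400 + 200 + 50 = 650
  van 6: 400 + 150 = 550
  van 7: 150 = 150
This matches the lower bound, so 7 is optimal.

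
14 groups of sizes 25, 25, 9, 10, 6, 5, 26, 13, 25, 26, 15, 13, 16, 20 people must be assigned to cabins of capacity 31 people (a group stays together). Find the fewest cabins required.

9

Total = 26 + 26 + 25 + 25 + 25 + 20 + 16 + 15 + 13 + 13 + 10 + 9 + 6 + 5 = 234 people.
Lower bound: ⌈234/31⌉ = 8 cabins.
A packing using 9 cabins:
  cabin 1: 26 + 5 = 31
  cabin 2: 26 = 26
  cabin 3: 25 + 6 = 31
  cabin 4: 25 = 25
  cabin 5: 25 = 25
  cabin 6: 20 + 10 = 30
  cabin 7: 16 + 15 = 31
  cabin 8: 13 + 13 = 26
  cabin 9: 9 = 9
No arrangement into 8 cabins stays within capacity, so 9 is optimal.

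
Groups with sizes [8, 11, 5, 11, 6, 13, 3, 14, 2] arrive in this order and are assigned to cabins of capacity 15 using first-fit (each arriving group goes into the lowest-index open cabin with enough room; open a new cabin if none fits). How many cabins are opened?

6

  8 → cabin 1 (new)  [load 8/15]
  11 → cabin 2 (new)  [load 11/15]
  5 → cabin 1  [load 13/15]
  11 → cabin 3 (new)  [load 11/15]
  6 → cabin 4 (new)  [load 6/15]
  13 → cabin 5 (new)  [load 13/15]
  3 → cabin 2  [load 14/15]
  14 → cabin 6 (new)  [load 14/15]
  2 → cabin 1  [load 15/15]
6 cabins opened.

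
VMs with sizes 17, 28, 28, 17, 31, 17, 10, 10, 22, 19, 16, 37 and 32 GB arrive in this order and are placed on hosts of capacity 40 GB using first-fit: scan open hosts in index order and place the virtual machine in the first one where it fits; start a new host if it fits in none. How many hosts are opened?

  17 → host 1 (new)  [load 17/40]
  28 → host 2 (new)  [load 28/40]
  28 → host 3 (new)  [load 28/40]
  17 → host 1  [load 34/40]
  31 → host 4 (new)  [load 31/40]
  17 → host 5 (new)  [load 17/40]
  10 → host 2  [load 38/40]
  10 → host 3  [load 38/40]
  22 → host 5  [load 39/40]
  19 → host 6 (new)  [load 19/40]
  16 → host 6  [load 35/40]
  37 → host 7 (new)  [load 37/40]
  32 → host 8 (new)  [load 32/40]
8 hosts opened.

8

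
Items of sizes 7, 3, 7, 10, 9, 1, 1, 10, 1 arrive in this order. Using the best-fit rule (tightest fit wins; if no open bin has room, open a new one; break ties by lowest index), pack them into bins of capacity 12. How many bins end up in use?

  7 → bin 1 (new)  [load 7/12]
  3 → bin 1  [load 10/12]
  7 → bin 2 (new)  [load 7/12]
  10 → bin 3 (new)  [load 10/12]
  9 → bin 4 (new)  [load 9/12]
  1 → bin 1  [load 11/12]
  1 → bin 1  [load 12/12]
  10 → bin 5 (new)  [load 10/12]
  1 → bin 3  [load 11/12]
5 bins opened.

5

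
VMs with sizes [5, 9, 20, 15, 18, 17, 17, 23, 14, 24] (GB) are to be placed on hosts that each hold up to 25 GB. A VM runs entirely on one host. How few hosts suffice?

Total = 24 + 23 + 20 + 18 + 17 + 17 + 15 + 14 + 9 + 5 = 162 GB.
Lower bound: ⌈162/25⌉ = 7 hosts.
Also, 8 VMs each exceed 25/2 GB, and no two of those can share a host, so at least 8 hosts are needed.
A packing using 8 hosts:
  host 1: 24 = 24
  host 2: 23 = 23
  host 3: 20 + 5 = 25
  host 4: 18 = 18
  host 5: 17 = 17
  host 6: 17 = 17
  host 7: 15 + 9 = 24
  host 8: 14 = 14
This matches the lower bound, so 8 is optimal.

8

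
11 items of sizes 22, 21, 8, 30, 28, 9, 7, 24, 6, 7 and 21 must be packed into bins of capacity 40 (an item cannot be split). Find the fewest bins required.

Total = 30 + 28 + 24 + 22 + 21 + 21 + 9 + 8 + 7 + 7 + 6 = 183.
Lower bound: ⌈183/40⌉ = 5 bins.
Also, 6 items each exceed 20, and no two of those can share a bin, so at least 6 bins are needed.
A packing using 6 bins:
  bin 1: 30 + 9 = 39
  bin 2: 28 + 8 = 36
  bin 3: 24 + 7 + 7 = 38
  bin 4: 22 + 6 = 28
  bin 5: 21 = 21
  bin 6: 21 = 21
This matches the lower bound, so 6 is optimal.

6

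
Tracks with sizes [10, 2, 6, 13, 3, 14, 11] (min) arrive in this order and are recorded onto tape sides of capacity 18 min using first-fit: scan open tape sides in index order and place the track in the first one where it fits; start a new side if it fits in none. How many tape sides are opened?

4

  10 → side 1 (new)  [load 10/18]
  2 → side 1  [load 12/18]
  6 → side 1  [load 18/18]
  13 → side 2 (new)  [load 13/18]
  3 → side 2  [load 16/18]
  14 → side 3 (new)  [load 14/18]
  11 → side 4 (new)  [load 11/18]
4 tape sides opened.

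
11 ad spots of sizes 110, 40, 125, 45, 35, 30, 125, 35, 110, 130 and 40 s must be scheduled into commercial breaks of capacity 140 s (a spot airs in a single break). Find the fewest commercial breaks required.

Total = 130 + 125 + 125 + 110 + 110 + 45 + 40 + 40 + 35 + 35 + 30 = 825 s.
Lower bound: ⌈825/140⌉ = 6 commercial breaks.
A packing using 7 commercial breaks:
  break 1: 130 = 130
  break 2: 125 = 125
  break 3: 125 = 125
  break 4: 110 + 30 = 140
  break 5: 110 = 110
  break 6: 45 + 40 + 40 = 125
  break 7: 35 + 35 = 70
No arrangement into 6 commercial breaks stays within capacity, so 7 is optimal.

7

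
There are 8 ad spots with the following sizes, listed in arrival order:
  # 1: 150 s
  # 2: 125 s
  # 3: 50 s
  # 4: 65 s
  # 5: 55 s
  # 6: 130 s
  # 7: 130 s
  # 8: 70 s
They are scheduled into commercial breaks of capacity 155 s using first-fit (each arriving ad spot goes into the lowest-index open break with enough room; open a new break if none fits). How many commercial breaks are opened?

6

  150 → break 1 (new)  [load 150/155]
  125 → break 2 (new)  [load 125/155]
  50 → break 3 (new)  [load 50/155]
  65 → break 3  [load 115/155]
  55 → break 4 (new)  [load 55/155]
  130 → break 5 (new)  [load 130/155]
  130 → break 6 (new)  [load 130/155]
  70 → break 4  [load 125/155]
6 commercial breaks opened.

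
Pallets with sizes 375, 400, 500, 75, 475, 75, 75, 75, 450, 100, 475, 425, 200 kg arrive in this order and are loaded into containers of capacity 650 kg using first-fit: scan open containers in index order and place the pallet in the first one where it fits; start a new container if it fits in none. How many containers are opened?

7

  375 → container 1 (new)  [load 375/650]
  400 → container 2 (new)  [load 400/650]
  500 → container 3 (new)  [load 500/650]
  75 → container 1  [load 450/650]
  475 → container 4 (new)  [load 475/650]
  75 → container 1  [load 525/650]
  75 → container 1  [load 600/650]
  75 → container 2  [load 475/650]
  450 → container 5 (new)  [load 450/650]
  100 → container 2  [load 575/650]
  475 → container 6 (new)  [load 475/650]
  425 → container 7 (new)  [load 425/650]
  200 → container 5  [load 650/650]
7 containers opened.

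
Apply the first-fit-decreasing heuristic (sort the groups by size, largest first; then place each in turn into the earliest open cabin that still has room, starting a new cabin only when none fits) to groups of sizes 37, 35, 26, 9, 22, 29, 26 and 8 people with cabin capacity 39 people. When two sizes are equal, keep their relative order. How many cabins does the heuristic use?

6

Sorted descending: 37, 35, 29, 26, 26, 22, 9, 8.
  37 → cabin 1 (new)  [load 37/39]
  35 → cabin 2 (new)  [load 35/39]
  29 → cabin 3 (new)  [load 29/39]
  26 → cabin 4 (new)  [load 26/39]
  26 → cabin 5 (new)  [load 26/39]
  22 → cabin 6 (new)  [load 22/39]
  9 → cabin 3  [load 38/39]
  8 → cabin 4  [load 34/39]
6 cabins opened.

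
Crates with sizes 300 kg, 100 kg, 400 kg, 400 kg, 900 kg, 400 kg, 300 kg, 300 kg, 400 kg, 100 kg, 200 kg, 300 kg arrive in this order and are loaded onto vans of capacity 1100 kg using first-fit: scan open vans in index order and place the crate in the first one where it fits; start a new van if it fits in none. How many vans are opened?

4

  300 → van 1 (new)  [load 300/1100]
  100 → van 1  [load 400/1100]
  400 → van 1  [load 800/1100]
  400 → van 2 (new)  [load 400/1100]
  900 → van 3 (new)  [load 900/1100]
  400 → van 2  [load 800/1100]
  300 → van 1  [load 1100/1100]
  300 → van 2  [load 1100/1100]
  400 → van 4 (new)  [load 400/1100]
  100 → van 3  [load 1000/1100]
  200 → van 4  [load 600/1100]
  300 → van 4  [load 900/1100]
4 vans opened.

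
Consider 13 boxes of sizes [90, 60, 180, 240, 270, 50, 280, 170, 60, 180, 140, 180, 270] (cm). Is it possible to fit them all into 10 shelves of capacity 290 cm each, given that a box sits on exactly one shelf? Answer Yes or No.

A valid assignment using 9 shelves:
  shelf 1: 280 = 280
  shelf 2: 270 = 270
  shelf 3: 270 = 270
  shelf 4: 240 + 50 = 290
  shelf 5: 180 + 90 = 270
  shelf 6: 180 + 60 = 240
  shelf 7: 180 + 60 = 240
  shelf 8: 170 = 170
  shelf 9: 140 = 140
That uses only 9 ≤ 10, so 10 shelves are enough.

Yes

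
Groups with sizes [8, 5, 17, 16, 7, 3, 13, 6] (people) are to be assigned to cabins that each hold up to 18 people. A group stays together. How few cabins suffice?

5

Total = 17 + 16 + 13 + 8 + 7 + 6 + 5 + 3 = 75 people.
Lower bound: ⌈75/18⌉ = 5 cabins.
A packing using 5 cabins:
  cabin 1: 17 = 17
  cabin 2: 16 = 16
  cabin 3: 13 + 5 = 18
  cabin 4: 8 + 7 + 3 = 18
  cabin 5: 6 = 6
This matches the lower bound, so 5 is optimal.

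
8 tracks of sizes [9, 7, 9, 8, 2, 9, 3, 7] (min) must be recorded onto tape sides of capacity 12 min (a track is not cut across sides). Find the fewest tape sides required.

Total = 9 + 9 + 9 + 8 + 7 + 7 + 3 + 2 = 54 min.
Lower bound: ⌈54/12⌉ = 5 tape sides.
Also, 6 tracks each exceed 6 min, and no two of those can share a side, so at least 6 tape sides are needed.
A packing using 6 tape sides:
  side 1: 9 + 3 = 12
  side 2: 9 + 2 = 11
  side 3: 9 = 9
  side 4: 8 = 8
  side 5: 7 = 7
  side 6: 7 = 7
This matches the lower bound, so 6 is optimal.

6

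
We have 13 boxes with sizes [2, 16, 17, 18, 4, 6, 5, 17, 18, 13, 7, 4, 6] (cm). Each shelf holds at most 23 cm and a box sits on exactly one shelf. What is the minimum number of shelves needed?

6

Total = 18 + 18 + 17 + 17 + 16 + 13 + 7 + 6 + 6 + 5 + 4 + 4 + 2 = 133 cm.
Lower bound: ⌈133/23⌉ = 6 shelves.
A packing using 6 shelves:
  shelf 1: 18 + 5 = 23
  shelf 2: 18 + 4 = 22
  shelf 3: 17 + 6 = 23
  shelf 4: 17 + 6 = 23
  shelf 5: 16 + 7 = 23
  shelf 6: 13 + 4 + 2 = 19
This matches the lower bound, so 6 is optimal.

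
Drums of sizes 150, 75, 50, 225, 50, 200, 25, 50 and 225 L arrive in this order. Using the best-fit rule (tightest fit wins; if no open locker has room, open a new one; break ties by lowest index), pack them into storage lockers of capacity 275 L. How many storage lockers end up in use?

4

  150 → locker 1 (new)  [load 150/275]
  75 → locker 1  [load 225/275]
  50 → locker 1  [load 275/275]
  225 → locker 2 (new)  [load 225/275]
  50 → locker 2  [load 275/275]
  200 → locker 3 (new)  [load 200/275]
  25 → locker 3  [load 225/275]
  50 → locker 3  [load 275/275]
  225 → locker 4 (new)  [load 225/275]
4 storage lockers opened.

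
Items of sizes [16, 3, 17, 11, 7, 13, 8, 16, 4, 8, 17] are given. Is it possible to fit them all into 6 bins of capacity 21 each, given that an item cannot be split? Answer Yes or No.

Total = 120; ⌈120/21⌉ = 6.
The bound of 6 does not rule out 6, but exhaustive search shows no assignment into 6 bins of capacity 21 exists — the minimum is 7.

No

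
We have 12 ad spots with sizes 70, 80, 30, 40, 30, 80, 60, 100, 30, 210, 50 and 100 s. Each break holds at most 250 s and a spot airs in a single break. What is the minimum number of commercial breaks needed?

4

Total = 210 + 100 + 100 + 80 + 80 + 70 + 60 + 50 + 40 + 30 + 30 + 30 = 880 s.
Lower bound: ⌈880/250⌉ = 4 commercial breaks.
A packing using 4 commercial breaks:
  break 1: 210 + 40 = 250
  break 2: 100 + 100 + 50 = 250
  break 3: 80 + 80 + 70 = 230
  break 4: 60 + 30 + 30 + 30 = 150
This matches the lower bound, so 4 is optimal.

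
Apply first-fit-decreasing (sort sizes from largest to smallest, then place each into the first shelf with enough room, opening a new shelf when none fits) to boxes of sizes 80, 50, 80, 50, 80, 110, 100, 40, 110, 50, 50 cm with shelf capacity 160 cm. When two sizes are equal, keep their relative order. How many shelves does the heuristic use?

6

Sorted descending: 110, 110, 100, 80, 80, 80, 50, 50, 50, 50, 40.
  110 → shelf 1 (new)  [load 110/160]
  110 → shelf 2 (new)  [load 110/160]
  100 → shelf 3 (new)  [load 100/160]
  80 → shelf 4 (new)  [load 80/160]
  80 → shelf 4  [load 160/160]
  80 → shelf 5 (new)  [load 80/160]
  50 → shelf 1  [load 160/160]
  50 → shelf 2  [load 160/160]
  50 → shelf 3  [load 150/160]
  50 → shelf 5  [load 130/160]
  40 → shelf 6 (new)  [load 40/160]
6 shelves opened.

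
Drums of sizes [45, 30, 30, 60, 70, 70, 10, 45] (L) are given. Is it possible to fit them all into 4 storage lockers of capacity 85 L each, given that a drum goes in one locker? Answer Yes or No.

No

Total = 360 L; ⌈360/85⌉ = 5.
At least 5 storage lockers are required, but only 4 are allowed.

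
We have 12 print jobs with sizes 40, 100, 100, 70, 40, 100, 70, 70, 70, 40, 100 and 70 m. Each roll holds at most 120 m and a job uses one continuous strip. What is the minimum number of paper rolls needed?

Total = 100 + 100 + 100 + 100 + 70 + 70 + 70 + 70 + 70 + 40 + 40 + 40 = 870 m.
Lower bound: ⌈870/120⌉ = 8 paper rolls.
Also, 9 print jobs each exceed 60 m, and no two of those can share a roll, so at least 9 paper rolls are needed.
A packing using 9 paper rolls:
  roll 1: 100 = 100
  roll 2: 100 = 100
  roll 3: 100 = 100
  roll 4: 100 = 100
  roll 5: 70 + 40 = 110
  roll 6: 70 + 40 = 110
  roll 7: 70 + 40 = 110
  roll 8: 70 = 70
  roll 9: 70 = 70
This matches the lower bound, so 9 is optimal.

9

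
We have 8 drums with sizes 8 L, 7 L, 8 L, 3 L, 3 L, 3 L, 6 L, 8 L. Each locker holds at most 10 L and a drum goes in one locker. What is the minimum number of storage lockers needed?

Total = 8 + 8 + 8 + 7 + 6 + 3 + 3 + 3 = 46 L.
Lower bound: ⌈46/10⌉ = 5 storage lockers.
A packing using 6 storage lockers:
  locker 1: 8 = 8
  locker 2: 8 = 8
  locker 3: 8 = 8
  locker 4: 7 + 3 = 10
  locker 5: 6 + 3 = 9
  locker 6: 3 = 3
No arrangement into 5 storage lockers stays within capacity, so 6 is optimal.

6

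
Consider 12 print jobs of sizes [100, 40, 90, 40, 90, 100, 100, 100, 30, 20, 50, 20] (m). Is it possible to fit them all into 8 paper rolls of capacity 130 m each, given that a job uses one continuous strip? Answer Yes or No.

A valid assignment using 7 paper rolls:
  roll 1: 100 + 30 = 130
  roll 2: 100 + 20 = 120
  roll 3: 100 + 20 = 120
  roll 4: 100 = 100
  roll 5: 90 + 40 = 130
  roll 6: 90 + 40 = 130
  roll 7: 50 = 50
That uses only 7 ≤ 8, so 8 paper rolls are enough.

Yes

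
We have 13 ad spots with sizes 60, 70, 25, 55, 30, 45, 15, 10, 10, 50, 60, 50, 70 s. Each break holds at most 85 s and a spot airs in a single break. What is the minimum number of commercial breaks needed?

8

Total = 70 + 70 + 60 + 60 + 55 + 50 + 50 + 45 + 30 + 25 + 15 + 10 + 10 = 550 s.
Lower bound: ⌈550/85⌉ = 7 commercial breaks.
Also, 8 ad spots each exceed 85/2 s, and no two of those can share a break, so at least 8 commercial breaks are needed.
A packing using 8 commercial breaks:
  break 1: 70 + 15 = 85
  break 2: 70 + 10 = 80
  break 3: 60 + 25 = 85
  break 4: 60 + 10 = 70
  break 5: 55 + 30 = 85
  break 6: 50 = 50
  break 7: 50 = 50
  break 8: 45 = 45
This matches the lower bound, so 8 is optimal.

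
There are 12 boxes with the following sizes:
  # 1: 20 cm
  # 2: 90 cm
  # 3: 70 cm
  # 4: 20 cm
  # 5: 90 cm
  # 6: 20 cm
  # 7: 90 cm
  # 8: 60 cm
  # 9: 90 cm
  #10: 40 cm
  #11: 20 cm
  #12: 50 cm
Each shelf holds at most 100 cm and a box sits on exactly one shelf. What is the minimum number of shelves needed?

8

Total = 90 + 90 + 90 + 90 + 70 + 60 + 50 + 40 + 20 + 20 + 20 + 20 = 660 cm.
Lower bound: ⌈660/100⌉ = 7 shelves.
A packing using 8 shelves:
  shelf 1: 90 = 90
  shelf 2: 90 = 90
  shelf 3: 90 = 90
  shelf 4: 90 = 90
  shelf 5: 70 + 20 = 90
  shelf 6: 60 + 40 = 100
  shelf 7: 50 + 20 + 20 = 90
  shelf 8: 20 = 20
No arrangement into 7 shelves stays within capacity, so 8 is optimal.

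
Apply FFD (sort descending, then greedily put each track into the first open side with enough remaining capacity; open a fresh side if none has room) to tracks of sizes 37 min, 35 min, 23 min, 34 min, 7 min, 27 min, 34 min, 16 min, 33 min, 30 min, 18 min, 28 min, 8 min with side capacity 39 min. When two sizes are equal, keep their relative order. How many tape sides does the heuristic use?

10

Sorted descending: 37, 35, 34, 34, 33, 30, 28, 27, 23, 18, 16, 8, 7.
  37 → side 1 (new)  [load 37/39]
  35 → side 2 (new)  [load 35/39]
  34 → side 3 (new)  [load 34/39]
  34 → side 4 (new)  [load 34/39]
  33 → side 5 (new)  [load 33/39]
  30 → side 6 (new)  [load 30/39]
  28 → side 7 (new)  [load 28/39]
  27 → side 8 (new)  [load 27/39]
  23 → side 9 (new)  [load 23/39]
  18 → side 10 (new)  [load 18/39]
  16 → side 9  [load 39/39]
  8 → side 6  [load 38/39]
  7 → side 7  [load 35/39]
10 tape sides opened.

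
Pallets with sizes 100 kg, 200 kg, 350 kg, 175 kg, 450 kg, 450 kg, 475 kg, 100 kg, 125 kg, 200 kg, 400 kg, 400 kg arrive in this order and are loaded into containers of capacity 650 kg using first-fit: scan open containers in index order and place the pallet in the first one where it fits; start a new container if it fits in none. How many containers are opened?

6

  100 → container 1 (new)  [load 100/650]
  200 → container 1  [load 300/650]
  350 → container 1  [load 650/650]
  175 → container 2 (new)  [load 175/650]
  450 → container 2  [load 625/650]
  450 → container 3 (new)  [load 450/650]
  475 → container 4 (new)  [load 475/650]
  100 → container 3  [load 550/650]
  125 → container 4  [load 600/650]
  200 → container 5 (new)  [load 200/650]
  400 → container 5  [load 600/650]
  400 → container 6 (new)  [load 400/650]
6 containers opened.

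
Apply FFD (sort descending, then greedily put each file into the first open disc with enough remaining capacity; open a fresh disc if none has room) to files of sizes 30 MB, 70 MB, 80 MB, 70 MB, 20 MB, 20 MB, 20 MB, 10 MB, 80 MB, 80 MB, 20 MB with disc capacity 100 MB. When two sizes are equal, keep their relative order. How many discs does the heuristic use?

5

Sorted descending: 80, 80, 80, 70, 70, 30, 20, 20, 20, 20, 10.
  80 → disc 1 (new)  [load 80/100]
  80 → disc 2 (new)  [load 80/100]
  80 → disc 3 (new)  [load 80/100]
  70 → disc 4 (new)  [load 70/100]
  70 → disc 5 (new)  [load 70/100]
  30 → disc 4  [load 100/100]
  20 → disc 1  [load 100/100]
  20 → disc 2  [load 100/100]
  20 → disc 3  [load 100/100]
  20 → disc 5  [load 90/100]
  10 → disc 5  [load 100/100]
5 discs opened.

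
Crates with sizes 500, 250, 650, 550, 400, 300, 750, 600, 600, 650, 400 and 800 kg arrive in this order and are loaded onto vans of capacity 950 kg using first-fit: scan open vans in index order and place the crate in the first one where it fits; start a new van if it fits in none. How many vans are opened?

  500 → van 1 (new)  [load 500/950]
  250 → van 1  [load 750/950]
  650 → van 2 (new)  [load 650/950]
  550 → van 3 (new)  [load 550/950]
  400 → van 3  [load 950/950]
  300 → van 2  [load 950/950]
  750 → van 4 (new)  [load 750/950]
  600 → van 5 (new)  [load 600/950]
  600 → van 6 (new)  [load 600/950]
  650 → van 7 (new)  [load 650/950]
  400 → van 8 (new)  [load 400/950]
  800 → van 9 (new)  [load 800/950]
9 vans opened.

9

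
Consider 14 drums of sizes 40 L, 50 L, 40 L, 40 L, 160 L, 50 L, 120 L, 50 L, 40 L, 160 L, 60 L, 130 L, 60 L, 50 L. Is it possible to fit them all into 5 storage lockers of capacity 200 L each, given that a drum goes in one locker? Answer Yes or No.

Total = 1050 L; ⌈1050/200⌉ = 6.
At least 6 storage lockers are required, but only 5 are allowed.

No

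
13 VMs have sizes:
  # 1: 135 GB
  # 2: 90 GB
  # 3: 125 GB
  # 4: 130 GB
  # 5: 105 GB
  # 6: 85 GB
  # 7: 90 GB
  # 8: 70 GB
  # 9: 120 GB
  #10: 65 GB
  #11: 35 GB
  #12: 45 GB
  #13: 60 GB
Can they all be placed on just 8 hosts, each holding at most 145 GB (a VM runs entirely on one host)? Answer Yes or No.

No

Total = 1155 GB; ⌈1155/145⌉ = 8.
The bound of 8 does not rule out 8, but exhaustive search shows no assignment into 8 hosts of capacity 145 GB exists — the minimum is 9.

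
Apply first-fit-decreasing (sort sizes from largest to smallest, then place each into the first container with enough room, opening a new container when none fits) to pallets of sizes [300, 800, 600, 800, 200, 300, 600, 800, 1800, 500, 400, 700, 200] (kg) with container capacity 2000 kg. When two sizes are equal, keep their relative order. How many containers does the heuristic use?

4

Sorted descending: 1800, 800, 800, 800, 700, 600, 600, 500, 400, 300, 300, 200, 200.
  1800 → container 1 (new)  [load 1800/2000]
  800 → container 2 (new)  [load 800/2000]
  800 → container 2  [load 1600/2000]
  800 → container 3 (new)  [load 800/2000]
  700 → container 3  [load 1500/2000]
  600 → container 4 (new)  [load 600/2000]
  600 → container 4  [load 1200/2000]
  500 → container 3  [load 2000/2000]
  400 → container 2  [load 2000/2000]
  300 → container 4  [load 1500/2000]
  300 → container 4  [load 1800/2000]
  200 → container 1  [load 2000/2000]
  200 → container 4  [load 2000/2000]
4 containers opened.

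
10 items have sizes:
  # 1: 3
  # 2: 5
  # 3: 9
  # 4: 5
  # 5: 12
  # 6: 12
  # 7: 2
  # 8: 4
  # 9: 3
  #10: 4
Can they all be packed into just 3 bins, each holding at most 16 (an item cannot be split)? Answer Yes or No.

No

Total = 59; ⌈59/16⌉ = 4.
At least 4 bins are required, but only 3 are allowed.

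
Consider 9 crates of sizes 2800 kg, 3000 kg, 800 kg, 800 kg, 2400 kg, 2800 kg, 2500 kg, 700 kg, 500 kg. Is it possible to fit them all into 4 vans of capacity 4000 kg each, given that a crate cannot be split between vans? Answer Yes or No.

Total = 16300 kg; ⌈16300/4000⌉ = 5.
At least 5 vans are required, but only 4 are allowed.

No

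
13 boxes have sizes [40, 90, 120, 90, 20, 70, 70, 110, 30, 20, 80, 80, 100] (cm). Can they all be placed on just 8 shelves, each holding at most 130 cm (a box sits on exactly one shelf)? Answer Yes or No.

No

Total = 920 cm; ⌈920/130⌉ = 8.
9 boxes each exceed half the capacity and cannot share a shelf, forcing at least 9 shelves.
At least 9 shelves are required, but only 8 are allowed.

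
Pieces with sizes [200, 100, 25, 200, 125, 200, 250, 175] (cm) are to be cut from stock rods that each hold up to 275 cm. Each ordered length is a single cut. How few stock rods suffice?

Total = 250 + 200 + 200 + 200 + 175 + 125 + 100 + 25 = 1275 cm.
Lower bound: ⌈1275/275⌉ = 5 stock rods.
A packing using 6 stock rods:
  stock rod 1: 250 + 25 = 275
  stock rod 2: 200 = 200
  stock rod 3: 200 = 200
  stock rod 4: 200 = 200
  stock rod 5: 175 + 100 = 275
  stock rod 6: 125 = 125
No arrangement into 5 stock rods stays within capacity, so 6 is optimal.

6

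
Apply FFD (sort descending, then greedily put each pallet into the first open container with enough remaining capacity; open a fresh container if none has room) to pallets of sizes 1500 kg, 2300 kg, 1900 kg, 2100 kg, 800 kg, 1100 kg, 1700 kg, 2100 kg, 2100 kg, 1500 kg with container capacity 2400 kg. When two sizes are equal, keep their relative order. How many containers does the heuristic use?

9

Sorted descending: 2300, 2100, 2100, 2100, 1900, 1700, 1500, 1500, 1100, 800.
  2300 → container 1 (new)  [load 2300/2400]
  2100 → container 2 (new)  [load 2100/2400]
  2100 → container 3 (new)  [load 2100/2400]
  2100 → container 4 (new)  [load 2100/2400]
  1900 → container 5 (new)  [load 1900/2400]
  1700 → container 6 (new)  [load 1700/2400]
  1500 → container 7 (new)  [load 1500/2400]
  1500 → container 8 (new)  [load 1500/2400]
  1100 → container 9 (new)  [load 1100/2400]
  800 → container 7  [load 2300/2400]
9 containers opened.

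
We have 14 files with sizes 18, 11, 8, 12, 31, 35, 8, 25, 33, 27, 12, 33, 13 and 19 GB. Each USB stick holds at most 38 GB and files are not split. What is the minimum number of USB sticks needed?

Total = 35 + 33 + 33 + 31 + 27 + 25 + 19 + 18 + 13 + 12 + 12 + 11 + 8 + 8 = 285 GB.
Lower bound: ⌈285/38⌉ = 8 USB sticks.
A packing using 9 USB sticks:
  USB stick 1: 35 = 35
  USB stick 2: 33 = 33
  USB stick 3: 33 = 33
  USB stick 4: 31 = 31
  USB stick 5: 27 + 11 = 38
  USB stick 6: 25 + 13 = 38
  USB stick 7: 19 + 18 = 37
  USB stick 8: 12 + 12 + 8 = 32
  USB stick 9: 8 = 8
No arrangement into 8 USB sticks stays within capacity, so 9 is optimal.

9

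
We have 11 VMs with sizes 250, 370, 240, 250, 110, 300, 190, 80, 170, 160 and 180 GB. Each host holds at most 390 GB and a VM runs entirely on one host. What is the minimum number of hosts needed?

Total = 370 + 300 + 250 + 250 + 240 + 190 + 180 + 170 + 160 + 110 + 80 = 2300 GB.
Lower bound: ⌈2300/390⌉ = 6 hosts.
A packing using 7 hosts:
  host 1: 370 = 370
  host 2: 300 + 80 = 380
  host 3: 250 + 110 = 360
  host 4: 250 = 250
  host 5: 240 = 240
  host 6: 190 + 180 = 370
  host 7: 170 + 160 = 330
No arrangement into 6 hosts stays within capacity, so 7 is optimal.

7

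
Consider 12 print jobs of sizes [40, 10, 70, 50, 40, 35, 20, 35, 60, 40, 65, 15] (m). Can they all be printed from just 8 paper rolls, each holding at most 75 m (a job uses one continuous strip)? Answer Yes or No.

A valid assignment using 7 paper rolls:
  roll 1: 70 = 70
  roll 2: 65 + 10 = 75
  roll 3: 60 + 15 = 75
  roll 4: 50 + 20 = 70
  roll 5: 40 + 35 = 75
  roll 6: 40 + 35 = 75
  roll 7: 40 = 40
That uses only 7 ≤ 8, so 8 paper rolls are enough.

Yes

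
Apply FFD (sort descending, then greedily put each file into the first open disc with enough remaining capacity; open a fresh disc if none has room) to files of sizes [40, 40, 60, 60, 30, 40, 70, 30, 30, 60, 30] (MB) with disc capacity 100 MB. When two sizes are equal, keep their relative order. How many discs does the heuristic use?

5

Sorted descending: 70, 60, 60, 60, 40, 40, 40, 30, 30, 30, 30.
  70 → disc 1 (new)  [load 70/100]
  60 → disc 2 (new)  [load 60/100]
  60 → disc 3 (new)  [load 60/100]
  60 → disc 4 (new)  [load 60/100]
  40 → disc 2  [load 100/100]
  40 → disc 3  [load 100/100]
  40 → disc 4  [load 100/100]
  30 → disc 1  [load 100/100]
  30 → disc 5 (new)  [load 30/100]
  30 → disc 5  [load 60/100]
  30 → disc 5  [load 90/100]
5 discs opened.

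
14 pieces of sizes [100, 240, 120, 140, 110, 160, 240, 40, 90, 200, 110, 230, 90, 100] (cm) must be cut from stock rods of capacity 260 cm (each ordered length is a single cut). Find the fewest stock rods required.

9

Total = 240 + 240 + 230 + 200 + 160 + 140 + 120 + 110 + 110 + 100 + 100 + 90 + 90 + 40 = 1970 cm.
Lower bound: ⌈1970/260⌉ = 8 stock rods.
A packing using 9 stock rods:
  stock rod 1: 240 = 240
  stock rod 2: 240 = 240
  stock rod 3: 230 = 230
  stock rod 4: 200 + 40 = 240
  stock rod 5: 160 + 100 = 260
  stock rod 6: 140 + 120 = 260
  stock rod 7: 110 + 110 = 220
  stock rod 8: 100 + 90 = 190
  stock rod 9: 90 = 90
No arrangement into 8 stock rods stays within capacity, so 9 is optimal.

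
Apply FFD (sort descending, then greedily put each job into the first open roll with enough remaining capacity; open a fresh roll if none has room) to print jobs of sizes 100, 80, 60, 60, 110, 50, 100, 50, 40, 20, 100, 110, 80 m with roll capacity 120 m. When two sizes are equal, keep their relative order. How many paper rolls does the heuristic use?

Sorted descending: 110, 110, 100, 100, 100, 80, 80, 60, 60, 50, 50, 40, 20.
  110 → roll 1 (new)  [load 110/120]
  110 → roll 2 (new)  [load 110/120]
  100 → roll 3 (new)  [load 100/120]
  100 → roll 4 (new)  [load 100/120]
  100 → roll 5 (new)  [load 100/120]
  80 → roll 6 (new)  [load 80/120]
  80 → roll 7 (new)  [load 80/120]
  60 → roll 8 (new)  [load 60/120]
  60 → roll 8  [load 120/120]
  50 → roll 9 (new)  [load 50/120]
  50 → roll 9  [load 100/120]
  40 → roll 6  [load 120/120]
  20 → roll 3  [load 120/120]
9 paper rolls opened.

9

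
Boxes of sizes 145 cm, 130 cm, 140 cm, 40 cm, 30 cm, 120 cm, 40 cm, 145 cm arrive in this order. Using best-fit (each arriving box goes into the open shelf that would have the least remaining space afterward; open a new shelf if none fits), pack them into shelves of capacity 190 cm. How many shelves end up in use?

5

  145 → shelf 1 (new)  [load 145/190]
  130 → shelf 2 (new)  [load 130/190]
  140 → shelf 3 (new)  [load 140/190]
  40 → shelf 1  [load 185/190]
  30 → shelf 3  [load 170/190]
  120 → shelf 4 (new)  [load 120/190]
  40 → shelf 2  [load 170/190]
  145 → shelf 5 (new)  [load 145/190]
5 shelves opened.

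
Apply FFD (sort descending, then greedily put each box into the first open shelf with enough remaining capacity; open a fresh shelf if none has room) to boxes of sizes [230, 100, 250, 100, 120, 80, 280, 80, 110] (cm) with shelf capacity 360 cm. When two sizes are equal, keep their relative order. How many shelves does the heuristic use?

4

Sorted descending: 280, 250, 230, 120, 110, 100, 100, 80, 80.
  280 → shelf 1 (new)  [load 280/360]
  250 → shelf 2 (new)  [load 250/360]
  230 → shelf 3 (new)  [load 230/360]
  120 → shelf 3  [load 350/360]
  110 → shelf 2  [load 360/360]
  100 → shelf 4 (new)  [load 100/360]
  100 → shelf 4  [load 200/360]
  80 → shelf 1  [load 360/360]
  80 → shelf 4  [load 280/360]
4 shelves opened.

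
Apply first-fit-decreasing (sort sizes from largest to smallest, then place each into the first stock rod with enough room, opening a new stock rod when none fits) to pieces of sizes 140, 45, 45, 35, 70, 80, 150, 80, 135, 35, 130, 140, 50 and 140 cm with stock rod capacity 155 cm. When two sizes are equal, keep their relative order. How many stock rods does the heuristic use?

Sorted descending: 150, 140, 140, 140, 135, 130, 80, 80, 70, 50, 45, 45, 35, 35.
  150 → stock rod 1 (new)  [load 150/155]
  140 → stock rod 2 (new)  [load 140/155]
  140 → stock rod 3 (new)  [load 140/155]
  140 → stock rod 4 (new)  [load 140/155]
  135 → stock rod 5 (new)  [load 135/155]
  130 → stock rod 6 (new)  [load 130/155]
  80 → stock rod 7 (new)  [load 80/155]
  80 → stock rod 8 (new)  [load 80/155]
  70 → stock rod 7  [load 150/155]
  50 → stock rod 8  [load 130/155]
  45 → stock rod 9 (new)  [load 45/155]
  45 → stock rod 9  [load 90/155]
  35 → stock rod 9  [load 125/155]
  35 → stock rod 10 (new)  [load 35/155]
10 stock rods opened.

10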